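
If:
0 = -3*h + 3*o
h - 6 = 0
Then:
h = 6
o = 6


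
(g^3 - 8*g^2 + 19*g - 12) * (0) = 0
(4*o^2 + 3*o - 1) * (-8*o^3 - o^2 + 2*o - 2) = -32*o^5 - 28*o^4 + 13*o^3 - o^2 - 8*o + 2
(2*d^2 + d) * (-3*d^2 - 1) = -6*d^4 - 3*d^3 - 2*d^2 - d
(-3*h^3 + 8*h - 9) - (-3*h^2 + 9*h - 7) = -3*h^3 + 3*h^2 - h - 2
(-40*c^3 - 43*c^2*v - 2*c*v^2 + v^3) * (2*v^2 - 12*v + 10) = -80*c^3*v^2 + 480*c^3*v - 400*c^3 - 86*c^2*v^3 + 516*c^2*v^2 - 430*c^2*v - 4*c*v^4 + 24*c*v^3 - 20*c*v^2 + 2*v^5 - 12*v^4 + 10*v^3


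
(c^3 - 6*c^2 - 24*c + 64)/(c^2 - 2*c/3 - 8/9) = 9*(-c^3 + 6*c^2 + 24*c - 64)/(-9*c^2 + 6*c + 8)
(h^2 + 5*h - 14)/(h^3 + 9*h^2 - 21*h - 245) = (h - 2)/(h^2 + 2*h - 35)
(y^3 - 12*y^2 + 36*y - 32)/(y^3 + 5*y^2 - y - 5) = (y^3 - 12*y^2 + 36*y - 32)/(y^3 + 5*y^2 - y - 5)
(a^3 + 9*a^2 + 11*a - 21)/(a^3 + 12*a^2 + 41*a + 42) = (a - 1)/(a + 2)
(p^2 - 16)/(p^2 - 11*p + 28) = (p + 4)/(p - 7)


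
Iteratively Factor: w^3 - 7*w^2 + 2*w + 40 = (w - 4)*(w^2 - 3*w - 10) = (w - 5)*(w - 4)*(w + 2)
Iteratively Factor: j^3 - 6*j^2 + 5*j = (j - 5)*(j^2 - j) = (j - 5)*(j - 1)*(j)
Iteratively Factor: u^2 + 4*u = (u + 4)*(u)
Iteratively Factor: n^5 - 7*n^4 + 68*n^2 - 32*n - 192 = (n - 4)*(n^4 - 3*n^3 - 12*n^2 + 20*n + 48) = (n - 4)*(n + 2)*(n^3 - 5*n^2 - 2*n + 24) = (n - 4)^2*(n + 2)*(n^2 - n - 6) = (n - 4)^2*(n + 2)^2*(n - 3)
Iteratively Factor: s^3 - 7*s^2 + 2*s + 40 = (s - 5)*(s^2 - 2*s - 8) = (s - 5)*(s + 2)*(s - 4)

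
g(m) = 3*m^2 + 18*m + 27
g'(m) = 6*m + 18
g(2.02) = 75.60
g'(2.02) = 30.12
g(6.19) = 253.37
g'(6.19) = 55.14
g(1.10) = 50.43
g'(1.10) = 24.60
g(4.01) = 147.42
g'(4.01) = 42.06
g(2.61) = 94.42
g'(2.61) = 33.66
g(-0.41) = 20.12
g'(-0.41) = 15.54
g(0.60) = 38.88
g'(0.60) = 21.60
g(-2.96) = 0.00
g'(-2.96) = 0.24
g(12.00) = 675.00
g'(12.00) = 90.00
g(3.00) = 108.00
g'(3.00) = 36.00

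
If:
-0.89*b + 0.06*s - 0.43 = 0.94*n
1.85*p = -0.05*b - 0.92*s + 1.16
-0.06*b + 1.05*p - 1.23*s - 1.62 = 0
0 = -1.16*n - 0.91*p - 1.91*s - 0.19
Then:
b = -0.51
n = -0.01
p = 0.90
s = -0.52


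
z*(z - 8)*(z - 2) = z^3 - 10*z^2 + 16*z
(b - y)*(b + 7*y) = b^2 + 6*b*y - 7*y^2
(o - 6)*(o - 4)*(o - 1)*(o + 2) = o^4 - 9*o^3 + 12*o^2 + 44*o - 48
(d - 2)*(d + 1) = d^2 - d - 2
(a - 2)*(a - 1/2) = a^2 - 5*a/2 + 1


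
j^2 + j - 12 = (j - 3)*(j + 4)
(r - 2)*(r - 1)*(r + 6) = r^3 + 3*r^2 - 16*r + 12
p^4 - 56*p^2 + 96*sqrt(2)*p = p*(p - 4*sqrt(2))*(p - 2*sqrt(2))*(p + 6*sqrt(2))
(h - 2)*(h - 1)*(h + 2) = h^3 - h^2 - 4*h + 4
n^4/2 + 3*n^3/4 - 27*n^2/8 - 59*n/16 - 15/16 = (n/2 + 1/4)*(n - 5/2)*(n + 1/2)*(n + 3)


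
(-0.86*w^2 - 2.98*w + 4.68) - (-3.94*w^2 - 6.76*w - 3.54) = 3.08*w^2 + 3.78*w + 8.22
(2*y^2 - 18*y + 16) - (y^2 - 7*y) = y^2 - 11*y + 16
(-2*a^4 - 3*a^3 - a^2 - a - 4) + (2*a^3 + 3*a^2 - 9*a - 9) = -2*a^4 - a^3 + 2*a^2 - 10*a - 13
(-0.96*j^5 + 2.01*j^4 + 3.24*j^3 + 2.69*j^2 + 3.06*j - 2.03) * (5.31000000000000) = -5.0976*j^5 + 10.6731*j^4 + 17.2044*j^3 + 14.2839*j^2 + 16.2486*j - 10.7793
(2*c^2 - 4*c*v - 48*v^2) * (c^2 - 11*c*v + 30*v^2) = 2*c^4 - 26*c^3*v + 56*c^2*v^2 + 408*c*v^3 - 1440*v^4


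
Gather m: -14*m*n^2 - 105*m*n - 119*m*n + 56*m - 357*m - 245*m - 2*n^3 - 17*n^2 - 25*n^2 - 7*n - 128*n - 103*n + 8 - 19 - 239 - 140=m*(-14*n^2 - 224*n - 546) - 2*n^3 - 42*n^2 - 238*n - 390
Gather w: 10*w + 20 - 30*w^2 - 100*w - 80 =-30*w^2 - 90*w - 60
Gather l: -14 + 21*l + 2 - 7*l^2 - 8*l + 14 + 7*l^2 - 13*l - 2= 0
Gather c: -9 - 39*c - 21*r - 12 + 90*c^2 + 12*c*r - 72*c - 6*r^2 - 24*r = 90*c^2 + c*(12*r - 111) - 6*r^2 - 45*r - 21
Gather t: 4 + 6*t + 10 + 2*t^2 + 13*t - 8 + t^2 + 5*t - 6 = 3*t^2 + 24*t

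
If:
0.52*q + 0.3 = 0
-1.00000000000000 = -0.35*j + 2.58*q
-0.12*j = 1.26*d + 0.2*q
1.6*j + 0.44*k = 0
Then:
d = 0.22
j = -1.40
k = 5.07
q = -0.58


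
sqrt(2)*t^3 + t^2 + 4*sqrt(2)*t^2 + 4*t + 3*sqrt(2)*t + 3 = (t + 1)*(t + 3)*(sqrt(2)*t + 1)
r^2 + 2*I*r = r*(r + 2*I)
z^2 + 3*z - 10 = (z - 2)*(z + 5)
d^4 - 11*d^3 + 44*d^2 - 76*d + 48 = (d - 4)*(d - 3)*(d - 2)^2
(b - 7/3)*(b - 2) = b^2 - 13*b/3 + 14/3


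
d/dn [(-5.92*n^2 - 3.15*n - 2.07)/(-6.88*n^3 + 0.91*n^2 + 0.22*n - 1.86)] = (-40.7296*n^4 - 43.344*n^3 - 41.1607*n^2 + 25.7898*n + 6.3144)/(47.3344*n^6 - 12.5216*n^5 - 2.1991*n^4 + 25.994*n^3 - 3.3368*n^2 - 0.8184*n + 3.4596)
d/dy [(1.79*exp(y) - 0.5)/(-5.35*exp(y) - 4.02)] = -9.8708*exp(y)/(5.35*exp(y) + 4.02)^2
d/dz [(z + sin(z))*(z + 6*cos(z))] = -(z + sin(z))*(6*sin(z) - 1) + (z + 6*cos(z))*(cos(z) + 1)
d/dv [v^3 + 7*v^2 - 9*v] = 3*v^2 + 14*v - 9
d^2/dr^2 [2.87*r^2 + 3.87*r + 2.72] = 5.74000000000000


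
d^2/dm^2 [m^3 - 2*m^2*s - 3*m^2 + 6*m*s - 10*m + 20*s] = 6*m - 4*s - 6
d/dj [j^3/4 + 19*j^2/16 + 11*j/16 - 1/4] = 3*j^2/4 + 19*j/8 + 11/16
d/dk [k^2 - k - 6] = 2*k - 1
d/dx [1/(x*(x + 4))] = 2*(-x - 2)/(x^2*(x^2 + 8*x + 16))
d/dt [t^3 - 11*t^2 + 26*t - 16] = 3*t^2 - 22*t + 26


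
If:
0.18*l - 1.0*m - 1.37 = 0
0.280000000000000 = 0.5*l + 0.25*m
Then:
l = 1.14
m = -1.16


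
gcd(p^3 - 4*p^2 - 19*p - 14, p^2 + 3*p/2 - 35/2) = 1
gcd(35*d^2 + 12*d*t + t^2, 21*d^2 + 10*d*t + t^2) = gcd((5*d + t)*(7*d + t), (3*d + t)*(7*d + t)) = 7*d + t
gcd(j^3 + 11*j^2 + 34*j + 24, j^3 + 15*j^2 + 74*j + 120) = j^2 + 10*j + 24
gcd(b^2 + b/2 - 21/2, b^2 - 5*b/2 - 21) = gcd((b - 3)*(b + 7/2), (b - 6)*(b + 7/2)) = b + 7/2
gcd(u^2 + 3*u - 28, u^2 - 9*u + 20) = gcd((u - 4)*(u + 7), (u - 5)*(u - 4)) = u - 4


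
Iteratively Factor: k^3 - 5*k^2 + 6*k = (k - 3)*(k^2 - 2*k) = (k - 3)*(k - 2)*(k)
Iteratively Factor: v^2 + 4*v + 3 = (v + 3)*(v + 1)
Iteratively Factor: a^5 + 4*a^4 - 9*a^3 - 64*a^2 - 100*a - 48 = (a + 2)*(a^4 + 2*a^3 - 13*a^2 - 38*a - 24) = (a + 1)*(a + 2)*(a^3 + a^2 - 14*a - 24) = (a + 1)*(a + 2)^2*(a^2 - a - 12) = (a - 4)*(a + 1)*(a + 2)^2*(a + 3)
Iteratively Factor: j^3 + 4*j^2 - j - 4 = (j + 1)*(j^2 + 3*j - 4) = (j - 1)*(j + 1)*(j + 4)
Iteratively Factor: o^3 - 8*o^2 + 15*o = (o - 5)*(o^2 - 3*o) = o*(o - 5)*(o - 3)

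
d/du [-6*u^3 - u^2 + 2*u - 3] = -18*u^2 - 2*u + 2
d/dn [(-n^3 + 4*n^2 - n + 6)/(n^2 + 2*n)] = (-n^4 - 4*n^3 + 9*n^2 - 12*n - 12)/(n^2*(n^2 + 4*n + 4))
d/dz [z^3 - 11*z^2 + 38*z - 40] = 3*z^2 - 22*z + 38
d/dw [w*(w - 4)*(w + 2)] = 3*w^2 - 4*w - 8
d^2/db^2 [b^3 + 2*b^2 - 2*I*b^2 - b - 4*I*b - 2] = 6*b + 4 - 4*I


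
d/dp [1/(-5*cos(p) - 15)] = -sin(p)/(5*(cos(p) + 3)^2)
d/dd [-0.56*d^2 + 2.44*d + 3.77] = 2.44 - 1.12*d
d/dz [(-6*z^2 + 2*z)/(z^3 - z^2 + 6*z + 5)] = 2*(3*z^4 - 2*z^3 - 17*z^2 - 30*z + 5)/(z^6 - 2*z^5 + 13*z^4 - 2*z^3 + 26*z^2 + 60*z + 25)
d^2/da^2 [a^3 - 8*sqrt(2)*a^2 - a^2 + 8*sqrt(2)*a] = 6*a - 16*sqrt(2) - 2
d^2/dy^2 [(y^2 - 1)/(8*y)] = -1/(4*y^3)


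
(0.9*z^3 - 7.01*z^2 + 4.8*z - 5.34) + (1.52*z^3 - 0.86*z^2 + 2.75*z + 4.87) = 2.42*z^3 - 7.87*z^2 + 7.55*z - 0.47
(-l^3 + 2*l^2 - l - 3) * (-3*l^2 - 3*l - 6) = 3*l^5 - 3*l^4 + 3*l^3 + 15*l + 18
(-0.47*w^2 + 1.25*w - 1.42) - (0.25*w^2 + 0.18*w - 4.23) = -0.72*w^2 + 1.07*w + 2.81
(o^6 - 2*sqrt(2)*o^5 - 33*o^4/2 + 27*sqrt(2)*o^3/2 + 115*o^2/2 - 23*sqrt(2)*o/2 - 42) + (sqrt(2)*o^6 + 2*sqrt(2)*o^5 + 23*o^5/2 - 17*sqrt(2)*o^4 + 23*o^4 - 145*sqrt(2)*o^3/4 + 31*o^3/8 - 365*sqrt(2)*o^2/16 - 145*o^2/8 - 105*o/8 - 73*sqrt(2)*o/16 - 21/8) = o^6 + sqrt(2)*o^6 + 23*o^5/2 - 17*sqrt(2)*o^4 + 13*o^4/2 - 91*sqrt(2)*o^3/4 + 31*o^3/8 - 365*sqrt(2)*o^2/16 + 315*o^2/8 - 257*sqrt(2)*o/16 - 105*o/8 - 357/8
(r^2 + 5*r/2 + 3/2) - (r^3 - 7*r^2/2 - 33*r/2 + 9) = -r^3 + 9*r^2/2 + 19*r - 15/2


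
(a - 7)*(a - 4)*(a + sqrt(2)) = a^3 - 11*a^2 + sqrt(2)*a^2 - 11*sqrt(2)*a + 28*a + 28*sqrt(2)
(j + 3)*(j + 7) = j^2 + 10*j + 21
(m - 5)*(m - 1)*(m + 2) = m^3 - 4*m^2 - 7*m + 10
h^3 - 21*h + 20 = (h - 4)*(h - 1)*(h + 5)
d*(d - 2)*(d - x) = d^3 - d^2*x - 2*d^2 + 2*d*x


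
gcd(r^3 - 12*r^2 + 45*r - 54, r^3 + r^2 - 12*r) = r - 3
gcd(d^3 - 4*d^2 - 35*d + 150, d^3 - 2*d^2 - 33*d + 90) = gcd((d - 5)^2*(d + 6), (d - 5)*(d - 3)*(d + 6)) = d^2 + d - 30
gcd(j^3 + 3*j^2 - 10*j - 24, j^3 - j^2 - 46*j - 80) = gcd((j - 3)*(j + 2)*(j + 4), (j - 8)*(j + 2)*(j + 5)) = j + 2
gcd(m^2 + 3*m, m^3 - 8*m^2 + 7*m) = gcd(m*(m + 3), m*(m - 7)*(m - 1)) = m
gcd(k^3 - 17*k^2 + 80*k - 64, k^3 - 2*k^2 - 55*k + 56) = k^2 - 9*k + 8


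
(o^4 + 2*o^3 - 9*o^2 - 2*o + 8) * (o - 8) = o^5 - 6*o^4 - 25*o^3 + 70*o^2 + 24*o - 64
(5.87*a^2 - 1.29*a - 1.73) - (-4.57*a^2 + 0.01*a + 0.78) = 10.44*a^2 - 1.3*a - 2.51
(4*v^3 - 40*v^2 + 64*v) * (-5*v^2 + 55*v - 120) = -20*v^5 + 420*v^4 - 3000*v^3 + 8320*v^2 - 7680*v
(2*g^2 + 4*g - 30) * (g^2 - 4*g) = 2*g^4 - 4*g^3 - 46*g^2 + 120*g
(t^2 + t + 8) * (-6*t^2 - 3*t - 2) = -6*t^4 - 9*t^3 - 53*t^2 - 26*t - 16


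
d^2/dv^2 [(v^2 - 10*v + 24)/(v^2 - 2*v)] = 16*(-v^3 + 9*v^2 - 18*v + 12)/(v^3*(v^3 - 6*v^2 + 12*v - 8))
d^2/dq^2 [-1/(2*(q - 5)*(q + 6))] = (-(q - 5)^2 - (q - 5)*(q + 6) - (q + 6)^2)/((q - 5)^3*(q + 6)^3)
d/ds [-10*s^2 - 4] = -20*s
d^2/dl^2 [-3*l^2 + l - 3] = -6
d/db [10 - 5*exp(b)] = -5*exp(b)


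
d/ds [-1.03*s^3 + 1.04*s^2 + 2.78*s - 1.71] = -3.09*s^2 + 2.08*s + 2.78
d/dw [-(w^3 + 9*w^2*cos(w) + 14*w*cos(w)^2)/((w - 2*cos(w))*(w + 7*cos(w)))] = (4*w^2*sin(w) - w^2 + 4*w*cos(w) + 4*cos(w)^2)/(w - 2*cos(w))^2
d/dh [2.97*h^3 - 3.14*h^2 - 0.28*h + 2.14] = 8.91*h^2 - 6.28*h - 0.28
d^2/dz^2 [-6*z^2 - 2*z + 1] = -12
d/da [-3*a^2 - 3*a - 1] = -6*a - 3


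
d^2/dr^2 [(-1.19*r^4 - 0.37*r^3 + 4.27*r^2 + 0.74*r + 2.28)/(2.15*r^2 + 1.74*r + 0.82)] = (-11.00155*r^6 - 26.71074*r^5 - 34.204884*r^4 - 53.208916*r^3 + 5.29837199999997*r^2 + 41.856432*r + 9.397208)/(9.938375*r^6 + 24.12945*r^5 + 30.89937*r^4 + 23.673744*r^3 + 11.784876*r^2 + 3.509928*r + 0.551368)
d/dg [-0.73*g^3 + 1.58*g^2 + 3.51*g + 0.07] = -2.19*g^2 + 3.16*g + 3.51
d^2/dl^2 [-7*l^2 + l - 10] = -14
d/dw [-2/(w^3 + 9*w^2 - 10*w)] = 2*(3*w^2 + 18*w - 10)/(w^2*(w^2 + 9*w - 10)^2)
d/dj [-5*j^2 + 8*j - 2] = 8 - 10*j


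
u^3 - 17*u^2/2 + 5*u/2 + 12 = (u - 8)*(u - 3/2)*(u + 1)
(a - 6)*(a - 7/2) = a^2 - 19*a/2 + 21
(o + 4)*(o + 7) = o^2 + 11*o + 28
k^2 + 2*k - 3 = (k - 1)*(k + 3)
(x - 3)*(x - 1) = x^2 - 4*x + 3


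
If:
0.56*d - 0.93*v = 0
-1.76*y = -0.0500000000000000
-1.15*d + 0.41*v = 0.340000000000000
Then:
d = -0.38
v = -0.23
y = 0.03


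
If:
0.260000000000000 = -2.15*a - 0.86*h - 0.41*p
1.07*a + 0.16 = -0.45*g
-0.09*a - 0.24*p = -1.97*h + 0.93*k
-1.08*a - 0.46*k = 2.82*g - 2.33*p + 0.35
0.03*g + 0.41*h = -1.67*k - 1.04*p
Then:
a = -0.12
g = -0.07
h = -0.01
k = -0.00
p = 0.01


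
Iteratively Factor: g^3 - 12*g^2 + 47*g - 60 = (g - 4)*(g^2 - 8*g + 15) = (g - 5)*(g - 4)*(g - 3)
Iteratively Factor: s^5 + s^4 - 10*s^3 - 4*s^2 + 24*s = (s - 2)*(s^4 + 3*s^3 - 4*s^2 - 12*s) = (s - 2)*(s + 3)*(s^3 - 4*s) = (s - 2)^2*(s + 3)*(s^2 + 2*s) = s*(s - 2)^2*(s + 3)*(s + 2)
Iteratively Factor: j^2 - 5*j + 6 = (j - 2)*(j - 3)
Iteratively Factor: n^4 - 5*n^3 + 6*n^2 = (n - 3)*(n^3 - 2*n^2) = (n - 3)*(n - 2)*(n^2) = n*(n - 3)*(n - 2)*(n)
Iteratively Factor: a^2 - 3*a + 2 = (a - 2)*(a - 1)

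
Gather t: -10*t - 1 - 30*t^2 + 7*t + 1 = -30*t^2 - 3*t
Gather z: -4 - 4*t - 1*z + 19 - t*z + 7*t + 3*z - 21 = 3*t + z*(2 - t) - 6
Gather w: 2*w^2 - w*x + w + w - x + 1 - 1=2*w^2 + w*(2 - x) - x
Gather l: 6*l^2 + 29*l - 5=6*l^2 + 29*l - 5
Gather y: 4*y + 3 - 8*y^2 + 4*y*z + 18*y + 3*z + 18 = -8*y^2 + y*(4*z + 22) + 3*z + 21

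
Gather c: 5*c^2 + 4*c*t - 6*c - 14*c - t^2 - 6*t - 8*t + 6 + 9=5*c^2 + c*(4*t - 20) - t^2 - 14*t + 15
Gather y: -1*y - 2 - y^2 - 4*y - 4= -y^2 - 5*y - 6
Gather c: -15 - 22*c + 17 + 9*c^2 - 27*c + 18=9*c^2 - 49*c + 20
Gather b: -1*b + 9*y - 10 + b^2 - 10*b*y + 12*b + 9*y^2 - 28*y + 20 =b^2 + b*(11 - 10*y) + 9*y^2 - 19*y + 10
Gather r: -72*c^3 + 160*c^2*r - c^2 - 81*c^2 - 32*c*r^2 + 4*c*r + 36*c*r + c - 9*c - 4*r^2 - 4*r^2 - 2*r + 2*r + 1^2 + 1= -72*c^3 - 82*c^2 - 8*c + r^2*(-32*c - 8) + r*(160*c^2 + 40*c) + 2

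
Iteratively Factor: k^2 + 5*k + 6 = (k + 2)*(k + 3)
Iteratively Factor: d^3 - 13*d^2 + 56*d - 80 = (d - 4)*(d^2 - 9*d + 20) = (d - 4)^2*(d - 5)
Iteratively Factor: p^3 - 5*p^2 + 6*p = (p - 2)*(p^2 - 3*p) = (p - 3)*(p - 2)*(p)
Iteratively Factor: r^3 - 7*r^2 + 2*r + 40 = (r - 5)*(r^2 - 2*r - 8) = (r - 5)*(r - 4)*(r + 2)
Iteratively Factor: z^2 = (z)*(z)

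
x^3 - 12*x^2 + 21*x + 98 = (x - 7)^2*(x + 2)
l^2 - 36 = (l - 6)*(l + 6)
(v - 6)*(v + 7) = v^2 + v - 42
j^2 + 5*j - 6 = (j - 1)*(j + 6)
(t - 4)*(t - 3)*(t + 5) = t^3 - 2*t^2 - 23*t + 60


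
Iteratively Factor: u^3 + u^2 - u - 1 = (u + 1)*(u^2 - 1) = (u - 1)*(u + 1)*(u + 1)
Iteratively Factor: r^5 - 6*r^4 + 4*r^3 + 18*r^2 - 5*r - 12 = (r + 1)*(r^4 - 7*r^3 + 11*r^2 + 7*r - 12) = (r + 1)^2*(r^3 - 8*r^2 + 19*r - 12) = (r - 4)*(r + 1)^2*(r^2 - 4*r + 3) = (r - 4)*(r - 3)*(r + 1)^2*(r - 1)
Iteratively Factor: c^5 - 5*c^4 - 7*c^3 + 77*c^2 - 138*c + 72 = (c - 2)*(c^4 - 3*c^3 - 13*c^2 + 51*c - 36) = (c - 2)*(c - 1)*(c^3 - 2*c^2 - 15*c + 36) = (c - 2)*(c - 1)*(c + 4)*(c^2 - 6*c + 9) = (c - 3)*(c - 2)*(c - 1)*(c + 4)*(c - 3)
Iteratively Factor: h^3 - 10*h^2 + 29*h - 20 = (h - 5)*(h^2 - 5*h + 4) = (h - 5)*(h - 4)*(h - 1)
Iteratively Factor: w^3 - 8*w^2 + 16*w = (w)*(w^2 - 8*w + 16) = w*(w - 4)*(w - 4)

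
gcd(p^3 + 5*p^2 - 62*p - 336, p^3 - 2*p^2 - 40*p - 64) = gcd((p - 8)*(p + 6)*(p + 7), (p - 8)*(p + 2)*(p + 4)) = p - 8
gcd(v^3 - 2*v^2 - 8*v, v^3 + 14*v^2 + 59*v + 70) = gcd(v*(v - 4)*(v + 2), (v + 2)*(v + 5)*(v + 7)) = v + 2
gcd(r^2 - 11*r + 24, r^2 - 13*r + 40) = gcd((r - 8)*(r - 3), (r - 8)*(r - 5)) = r - 8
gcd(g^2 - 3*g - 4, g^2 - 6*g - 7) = g + 1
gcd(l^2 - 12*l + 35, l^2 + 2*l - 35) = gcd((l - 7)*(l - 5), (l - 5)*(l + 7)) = l - 5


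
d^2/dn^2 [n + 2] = 0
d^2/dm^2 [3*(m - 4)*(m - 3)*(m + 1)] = 18*m - 36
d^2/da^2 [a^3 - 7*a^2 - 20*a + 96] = 6*a - 14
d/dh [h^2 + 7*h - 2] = 2*h + 7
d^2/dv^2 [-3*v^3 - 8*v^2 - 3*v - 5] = -18*v - 16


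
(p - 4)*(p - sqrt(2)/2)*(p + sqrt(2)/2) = p^3 - 4*p^2 - p/2 + 2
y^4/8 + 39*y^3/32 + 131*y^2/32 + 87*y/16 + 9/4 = (y/4 + 1)*(y/2 + 1)*(y + 3/4)*(y + 3)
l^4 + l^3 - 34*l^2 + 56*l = l*(l - 4)*(l - 2)*(l + 7)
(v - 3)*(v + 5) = v^2 + 2*v - 15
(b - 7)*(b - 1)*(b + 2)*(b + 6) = b^4 - 45*b^2 - 40*b + 84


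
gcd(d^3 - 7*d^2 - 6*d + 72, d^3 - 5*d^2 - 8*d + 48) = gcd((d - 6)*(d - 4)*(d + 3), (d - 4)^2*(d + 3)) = d^2 - d - 12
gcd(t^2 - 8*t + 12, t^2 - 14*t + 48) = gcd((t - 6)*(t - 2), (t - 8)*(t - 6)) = t - 6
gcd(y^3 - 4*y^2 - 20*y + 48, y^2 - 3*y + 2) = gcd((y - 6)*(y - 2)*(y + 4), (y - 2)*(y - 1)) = y - 2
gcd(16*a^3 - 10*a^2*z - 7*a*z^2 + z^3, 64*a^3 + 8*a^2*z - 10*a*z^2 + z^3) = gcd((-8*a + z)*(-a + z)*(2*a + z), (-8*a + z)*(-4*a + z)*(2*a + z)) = -16*a^2 - 6*a*z + z^2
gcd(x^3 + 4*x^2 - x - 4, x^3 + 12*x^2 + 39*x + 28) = x^2 + 5*x + 4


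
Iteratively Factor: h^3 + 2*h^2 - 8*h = (h + 4)*(h^2 - 2*h) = (h - 2)*(h + 4)*(h)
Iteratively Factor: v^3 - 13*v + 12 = (v + 4)*(v^2 - 4*v + 3) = (v - 1)*(v + 4)*(v - 3)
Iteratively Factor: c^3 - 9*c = (c + 3)*(c^2 - 3*c) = (c - 3)*(c + 3)*(c)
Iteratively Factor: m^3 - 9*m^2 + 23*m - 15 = (m - 5)*(m^2 - 4*m + 3) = (m - 5)*(m - 3)*(m - 1)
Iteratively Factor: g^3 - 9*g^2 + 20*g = (g - 5)*(g^2 - 4*g) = (g - 5)*(g - 4)*(g)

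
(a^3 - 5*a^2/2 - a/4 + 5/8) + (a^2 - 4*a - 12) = a^3 - 3*a^2/2 - 17*a/4 - 91/8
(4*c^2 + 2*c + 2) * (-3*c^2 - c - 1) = -12*c^4 - 10*c^3 - 12*c^2 - 4*c - 2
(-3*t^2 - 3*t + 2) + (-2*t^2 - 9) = -5*t^2 - 3*t - 7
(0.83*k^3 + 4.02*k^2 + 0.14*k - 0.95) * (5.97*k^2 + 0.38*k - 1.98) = 4.9551*k^5 + 24.3148*k^4 + 0.72*k^3 - 13.5779*k^2 - 0.6382*k + 1.881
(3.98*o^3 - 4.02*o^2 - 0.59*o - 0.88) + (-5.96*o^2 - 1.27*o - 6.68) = 3.98*o^3 - 9.98*o^2 - 1.86*o - 7.56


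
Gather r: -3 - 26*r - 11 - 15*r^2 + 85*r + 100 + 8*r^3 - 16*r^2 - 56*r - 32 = 8*r^3 - 31*r^2 + 3*r + 54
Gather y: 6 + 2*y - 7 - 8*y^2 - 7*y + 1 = -8*y^2 - 5*y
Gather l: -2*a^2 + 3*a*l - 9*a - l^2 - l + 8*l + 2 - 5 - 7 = -2*a^2 - 9*a - l^2 + l*(3*a + 7) - 10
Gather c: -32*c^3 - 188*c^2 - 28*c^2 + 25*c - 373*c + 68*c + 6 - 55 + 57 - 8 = -32*c^3 - 216*c^2 - 280*c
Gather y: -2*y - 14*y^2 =-14*y^2 - 2*y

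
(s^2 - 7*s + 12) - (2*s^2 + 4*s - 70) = -s^2 - 11*s + 82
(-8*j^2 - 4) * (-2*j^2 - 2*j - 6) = 16*j^4 + 16*j^3 + 56*j^2 + 8*j + 24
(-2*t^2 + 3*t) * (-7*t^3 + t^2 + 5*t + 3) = 14*t^5 - 23*t^4 - 7*t^3 + 9*t^2 + 9*t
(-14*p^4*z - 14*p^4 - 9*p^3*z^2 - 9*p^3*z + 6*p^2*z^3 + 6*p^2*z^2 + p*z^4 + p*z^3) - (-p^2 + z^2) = -14*p^4*z - 14*p^4 - 9*p^3*z^2 - 9*p^3*z + 6*p^2*z^3 + 6*p^2*z^2 + p^2 + p*z^4 + p*z^3 - z^2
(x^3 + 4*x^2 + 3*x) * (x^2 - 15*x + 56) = x^5 - 11*x^4 - x^3 + 179*x^2 + 168*x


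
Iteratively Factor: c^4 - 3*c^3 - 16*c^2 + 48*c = (c - 4)*(c^3 + c^2 - 12*c) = (c - 4)*(c + 4)*(c^2 - 3*c) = c*(c - 4)*(c + 4)*(c - 3)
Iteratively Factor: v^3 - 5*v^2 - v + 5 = (v + 1)*(v^2 - 6*v + 5) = (v - 1)*(v + 1)*(v - 5)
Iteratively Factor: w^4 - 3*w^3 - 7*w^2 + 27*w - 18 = (w - 2)*(w^3 - w^2 - 9*w + 9) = (w - 3)*(w - 2)*(w^2 + 2*w - 3) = (w - 3)*(w - 2)*(w - 1)*(w + 3)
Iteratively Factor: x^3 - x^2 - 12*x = (x + 3)*(x^2 - 4*x) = x*(x + 3)*(x - 4)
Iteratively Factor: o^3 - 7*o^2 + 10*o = (o)*(o^2 - 7*o + 10) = o*(o - 5)*(o - 2)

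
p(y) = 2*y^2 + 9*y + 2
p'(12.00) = 57.00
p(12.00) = 398.00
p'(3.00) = 21.00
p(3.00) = 47.00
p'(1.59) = 15.36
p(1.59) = 21.37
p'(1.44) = 14.76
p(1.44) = 19.11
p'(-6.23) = -15.92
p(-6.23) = 23.56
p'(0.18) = 9.72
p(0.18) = 3.68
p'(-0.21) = 8.16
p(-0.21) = 0.20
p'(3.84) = 24.36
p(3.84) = 66.05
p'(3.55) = 23.20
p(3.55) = 59.16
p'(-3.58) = -5.32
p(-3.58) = -4.59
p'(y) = 4*y + 9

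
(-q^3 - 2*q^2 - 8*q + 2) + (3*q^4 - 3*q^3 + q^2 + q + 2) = 3*q^4 - 4*q^3 - q^2 - 7*q + 4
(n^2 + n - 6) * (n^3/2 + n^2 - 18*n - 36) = n^5/2 + 3*n^4/2 - 20*n^3 - 60*n^2 + 72*n + 216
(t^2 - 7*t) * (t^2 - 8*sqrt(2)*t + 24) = t^4 - 8*sqrt(2)*t^3 - 7*t^3 + 24*t^2 + 56*sqrt(2)*t^2 - 168*t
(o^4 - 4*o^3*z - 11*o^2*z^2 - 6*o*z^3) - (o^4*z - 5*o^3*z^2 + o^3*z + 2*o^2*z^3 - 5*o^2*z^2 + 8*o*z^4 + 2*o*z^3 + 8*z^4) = -o^4*z + o^4 + 5*o^3*z^2 - 5*o^3*z - 2*o^2*z^3 - 6*o^2*z^2 - 8*o*z^4 - 8*o*z^3 - 8*z^4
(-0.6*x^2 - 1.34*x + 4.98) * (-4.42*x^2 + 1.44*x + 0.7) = 2.652*x^4 + 5.0588*x^3 - 24.3612*x^2 + 6.2332*x + 3.486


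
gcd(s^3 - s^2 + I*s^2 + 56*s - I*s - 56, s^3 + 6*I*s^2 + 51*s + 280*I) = s^2 + I*s + 56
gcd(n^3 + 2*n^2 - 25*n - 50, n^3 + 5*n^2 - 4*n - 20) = n^2 + 7*n + 10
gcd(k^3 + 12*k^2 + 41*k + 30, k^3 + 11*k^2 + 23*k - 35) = k + 5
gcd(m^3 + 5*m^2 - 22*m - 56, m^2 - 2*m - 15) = 1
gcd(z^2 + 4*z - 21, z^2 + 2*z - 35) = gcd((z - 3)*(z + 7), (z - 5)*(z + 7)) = z + 7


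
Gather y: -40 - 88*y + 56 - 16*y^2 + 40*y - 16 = -16*y^2 - 48*y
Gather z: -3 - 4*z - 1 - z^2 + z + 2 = -z^2 - 3*z - 2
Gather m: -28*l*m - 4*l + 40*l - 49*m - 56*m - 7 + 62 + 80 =36*l + m*(-28*l - 105) + 135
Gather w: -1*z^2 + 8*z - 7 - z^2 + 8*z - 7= -2*z^2 + 16*z - 14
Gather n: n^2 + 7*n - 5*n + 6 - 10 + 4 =n^2 + 2*n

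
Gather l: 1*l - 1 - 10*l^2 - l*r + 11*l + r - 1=-10*l^2 + l*(12 - r) + r - 2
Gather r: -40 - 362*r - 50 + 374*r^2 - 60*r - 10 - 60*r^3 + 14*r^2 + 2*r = -60*r^3 + 388*r^2 - 420*r - 100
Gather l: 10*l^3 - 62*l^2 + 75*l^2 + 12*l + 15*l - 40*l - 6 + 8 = 10*l^3 + 13*l^2 - 13*l + 2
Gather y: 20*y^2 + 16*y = 20*y^2 + 16*y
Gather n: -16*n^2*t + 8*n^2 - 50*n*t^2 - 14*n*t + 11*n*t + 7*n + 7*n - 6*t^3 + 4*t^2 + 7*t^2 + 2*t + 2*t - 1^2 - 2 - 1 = n^2*(8 - 16*t) + n*(-50*t^2 - 3*t + 14) - 6*t^3 + 11*t^2 + 4*t - 4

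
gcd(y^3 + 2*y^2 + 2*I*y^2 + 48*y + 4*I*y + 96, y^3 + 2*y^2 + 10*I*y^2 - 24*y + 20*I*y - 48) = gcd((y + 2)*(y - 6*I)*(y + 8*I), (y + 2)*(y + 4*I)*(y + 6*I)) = y + 2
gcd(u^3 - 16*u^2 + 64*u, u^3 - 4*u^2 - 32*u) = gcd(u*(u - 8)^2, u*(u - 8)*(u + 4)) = u^2 - 8*u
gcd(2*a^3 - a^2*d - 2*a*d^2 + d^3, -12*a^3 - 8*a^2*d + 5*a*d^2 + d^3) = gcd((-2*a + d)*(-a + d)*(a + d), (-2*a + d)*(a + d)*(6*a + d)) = 2*a^2 + a*d - d^2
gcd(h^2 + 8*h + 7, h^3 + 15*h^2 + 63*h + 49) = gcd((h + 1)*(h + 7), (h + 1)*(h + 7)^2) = h^2 + 8*h + 7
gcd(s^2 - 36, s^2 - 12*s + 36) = s - 6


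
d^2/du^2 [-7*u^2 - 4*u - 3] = -14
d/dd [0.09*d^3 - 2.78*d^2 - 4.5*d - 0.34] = 0.27*d^2 - 5.56*d - 4.5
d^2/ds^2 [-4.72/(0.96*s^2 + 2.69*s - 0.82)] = (8.699904*s^2 + 24.377856*s - 4.72*(1.92*s + 2.69)*(3.84*s + 5.38) - 7.431168)/(0.96*s^2 + 2.69*s - 0.82)^3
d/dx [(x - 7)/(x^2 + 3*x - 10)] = (x^2 + 3*x - (x - 7)*(2*x + 3) - 10)/(x^2 + 3*x - 10)^2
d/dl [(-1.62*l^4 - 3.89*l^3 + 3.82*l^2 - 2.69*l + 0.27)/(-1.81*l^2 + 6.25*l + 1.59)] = (5.8644*l^5 - 23.3341*l^4 - 58.9282*l^3 + 0.450799999999994*l^2 + 13.125*l - 5.9646)/(3.2761*l^4 - 22.625*l^3 + 33.3067*l^2 + 19.875*l + 2.5281)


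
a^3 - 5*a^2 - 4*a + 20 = (a - 5)*(a - 2)*(a + 2)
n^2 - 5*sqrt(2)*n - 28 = (n - 7*sqrt(2))*(n + 2*sqrt(2))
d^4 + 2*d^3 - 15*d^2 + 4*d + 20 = (d - 2)^2*(d + 1)*(d + 5)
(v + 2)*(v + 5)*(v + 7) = v^3 + 14*v^2 + 59*v + 70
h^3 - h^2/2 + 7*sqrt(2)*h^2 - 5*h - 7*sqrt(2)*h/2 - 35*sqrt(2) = (h - 5/2)*(h + 2)*(h + 7*sqrt(2))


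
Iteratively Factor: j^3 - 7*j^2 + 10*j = (j - 5)*(j^2 - 2*j) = j*(j - 5)*(j - 2)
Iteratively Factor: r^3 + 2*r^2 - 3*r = (r + 3)*(r^2 - r) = (r - 1)*(r + 3)*(r)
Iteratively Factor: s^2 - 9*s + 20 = (s - 4)*(s - 5)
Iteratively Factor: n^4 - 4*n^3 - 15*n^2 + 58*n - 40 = (n - 2)*(n^3 - 2*n^2 - 19*n + 20) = (n - 5)*(n - 2)*(n^2 + 3*n - 4) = (n - 5)*(n - 2)*(n - 1)*(n + 4)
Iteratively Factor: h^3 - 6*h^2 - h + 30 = (h - 5)*(h^2 - h - 6) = (h - 5)*(h + 2)*(h - 3)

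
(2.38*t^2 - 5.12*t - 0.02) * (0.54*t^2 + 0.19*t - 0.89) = 1.2852*t^4 - 2.3126*t^3 - 3.1018*t^2 + 4.553*t + 0.0178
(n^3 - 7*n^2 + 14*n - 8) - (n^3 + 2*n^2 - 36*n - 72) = -9*n^2 + 50*n + 64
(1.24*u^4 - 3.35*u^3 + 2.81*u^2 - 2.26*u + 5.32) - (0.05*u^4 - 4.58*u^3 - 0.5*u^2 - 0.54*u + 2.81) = 1.19*u^4 + 1.23*u^3 + 3.31*u^2 - 1.72*u + 2.51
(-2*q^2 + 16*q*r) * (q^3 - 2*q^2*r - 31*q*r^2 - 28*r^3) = -2*q^5 + 20*q^4*r + 30*q^3*r^2 - 440*q^2*r^3 - 448*q*r^4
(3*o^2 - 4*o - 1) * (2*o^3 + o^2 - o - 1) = 6*o^5 - 5*o^4 - 9*o^3 + 5*o + 1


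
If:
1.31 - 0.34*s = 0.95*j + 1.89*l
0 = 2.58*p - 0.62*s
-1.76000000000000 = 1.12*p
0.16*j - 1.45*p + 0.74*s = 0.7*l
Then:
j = 7.56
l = -1.93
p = -1.57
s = -6.54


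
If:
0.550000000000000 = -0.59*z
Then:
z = -0.93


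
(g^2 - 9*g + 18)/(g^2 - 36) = (g - 3)/(g + 6)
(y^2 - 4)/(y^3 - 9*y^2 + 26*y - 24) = (y + 2)/(y^2 - 7*y + 12)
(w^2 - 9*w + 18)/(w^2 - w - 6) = (w - 6)/(w + 2)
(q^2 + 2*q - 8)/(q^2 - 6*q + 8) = (q + 4)/(q - 4)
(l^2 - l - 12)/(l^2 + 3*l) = (l - 4)/l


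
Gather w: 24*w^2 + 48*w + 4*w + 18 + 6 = 24*w^2 + 52*w + 24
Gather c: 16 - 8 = 8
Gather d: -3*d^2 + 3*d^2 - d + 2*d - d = 0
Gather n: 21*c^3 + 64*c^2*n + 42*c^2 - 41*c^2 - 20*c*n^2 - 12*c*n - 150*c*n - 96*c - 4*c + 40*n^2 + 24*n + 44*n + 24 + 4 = 21*c^3 + c^2 - 100*c + n^2*(40 - 20*c) + n*(64*c^2 - 162*c + 68) + 28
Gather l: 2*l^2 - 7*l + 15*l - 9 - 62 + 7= 2*l^2 + 8*l - 64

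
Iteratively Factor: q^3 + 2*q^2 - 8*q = (q)*(q^2 + 2*q - 8) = q*(q - 2)*(q + 4)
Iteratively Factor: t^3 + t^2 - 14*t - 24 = (t + 2)*(t^2 - t - 12) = (t + 2)*(t + 3)*(t - 4)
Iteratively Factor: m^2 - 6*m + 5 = (m - 5)*(m - 1)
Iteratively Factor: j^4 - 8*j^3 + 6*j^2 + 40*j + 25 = (j + 1)*(j^3 - 9*j^2 + 15*j + 25) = (j + 1)^2*(j^2 - 10*j + 25) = (j - 5)*(j + 1)^2*(j - 5)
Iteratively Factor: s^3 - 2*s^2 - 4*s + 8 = (s + 2)*(s^2 - 4*s + 4) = (s - 2)*(s + 2)*(s - 2)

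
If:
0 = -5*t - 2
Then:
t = -2/5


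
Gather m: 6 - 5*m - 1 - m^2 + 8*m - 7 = -m^2 + 3*m - 2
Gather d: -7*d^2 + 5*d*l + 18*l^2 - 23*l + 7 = -7*d^2 + 5*d*l + 18*l^2 - 23*l + 7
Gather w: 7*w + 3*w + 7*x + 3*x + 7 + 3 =10*w + 10*x + 10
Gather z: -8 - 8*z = -8*z - 8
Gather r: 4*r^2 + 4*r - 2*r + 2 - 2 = 4*r^2 + 2*r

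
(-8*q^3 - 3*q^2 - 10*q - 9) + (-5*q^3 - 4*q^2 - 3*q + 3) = -13*q^3 - 7*q^2 - 13*q - 6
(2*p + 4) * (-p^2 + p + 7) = -2*p^3 - 2*p^2 + 18*p + 28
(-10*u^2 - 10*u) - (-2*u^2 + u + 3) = -8*u^2 - 11*u - 3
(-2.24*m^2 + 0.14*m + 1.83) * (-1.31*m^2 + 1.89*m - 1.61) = 2.9344*m^4 - 4.417*m^3 + 1.4737*m^2 + 3.2333*m - 2.9463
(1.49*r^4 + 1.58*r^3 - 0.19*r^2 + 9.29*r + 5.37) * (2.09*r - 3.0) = 3.1141*r^5 - 1.1678*r^4 - 5.1371*r^3 + 19.9861*r^2 - 16.6467*r - 16.11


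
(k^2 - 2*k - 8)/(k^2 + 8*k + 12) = (k - 4)/(k + 6)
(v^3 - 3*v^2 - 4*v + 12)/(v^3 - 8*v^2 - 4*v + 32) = (v - 3)/(v - 8)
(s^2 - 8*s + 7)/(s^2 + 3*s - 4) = (s - 7)/(s + 4)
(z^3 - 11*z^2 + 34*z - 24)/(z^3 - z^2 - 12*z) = (z^2 - 7*z + 6)/(z*(z + 3))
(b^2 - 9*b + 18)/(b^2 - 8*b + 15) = (b - 6)/(b - 5)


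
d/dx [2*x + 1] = 2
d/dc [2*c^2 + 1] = 4*c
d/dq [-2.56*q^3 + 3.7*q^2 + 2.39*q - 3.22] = -7.68*q^2 + 7.4*q + 2.39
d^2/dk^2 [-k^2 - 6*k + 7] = -2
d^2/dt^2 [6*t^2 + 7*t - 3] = 12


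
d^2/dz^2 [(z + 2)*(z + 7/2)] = 2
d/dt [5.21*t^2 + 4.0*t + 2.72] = 10.42*t + 4.0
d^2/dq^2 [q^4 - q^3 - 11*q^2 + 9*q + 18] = 12*q^2 - 6*q - 22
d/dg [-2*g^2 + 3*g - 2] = 3 - 4*g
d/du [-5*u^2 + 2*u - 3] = 2 - 10*u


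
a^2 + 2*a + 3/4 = (a + 1/2)*(a + 3/2)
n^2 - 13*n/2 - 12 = (n - 8)*(n + 3/2)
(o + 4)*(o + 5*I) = o^2 + 4*o + 5*I*o + 20*I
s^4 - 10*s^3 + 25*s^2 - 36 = (s - 6)*(s - 3)*(s - 2)*(s + 1)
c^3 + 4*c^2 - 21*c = c*(c - 3)*(c + 7)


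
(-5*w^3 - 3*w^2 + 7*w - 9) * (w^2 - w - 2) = -5*w^5 + 2*w^4 + 20*w^3 - 10*w^2 - 5*w + 18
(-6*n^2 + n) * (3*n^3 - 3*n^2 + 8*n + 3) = -18*n^5 + 21*n^4 - 51*n^3 - 10*n^2 + 3*n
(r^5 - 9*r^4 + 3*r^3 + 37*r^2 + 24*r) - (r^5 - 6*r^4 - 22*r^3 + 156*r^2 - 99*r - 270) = -3*r^4 + 25*r^3 - 119*r^2 + 123*r + 270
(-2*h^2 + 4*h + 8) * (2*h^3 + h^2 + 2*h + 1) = -4*h^5 + 6*h^4 + 16*h^3 + 14*h^2 + 20*h + 8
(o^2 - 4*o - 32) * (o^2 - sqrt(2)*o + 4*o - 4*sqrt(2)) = o^4 - sqrt(2)*o^3 - 48*o^2 - 128*o + 48*sqrt(2)*o + 128*sqrt(2)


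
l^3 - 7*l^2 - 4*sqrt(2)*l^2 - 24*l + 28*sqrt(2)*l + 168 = (l - 7)*(l - 6*sqrt(2))*(l + 2*sqrt(2))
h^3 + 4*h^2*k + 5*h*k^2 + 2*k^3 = (h + k)^2*(h + 2*k)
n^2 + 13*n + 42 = (n + 6)*(n + 7)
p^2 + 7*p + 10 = (p + 2)*(p + 5)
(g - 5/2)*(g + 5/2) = g^2 - 25/4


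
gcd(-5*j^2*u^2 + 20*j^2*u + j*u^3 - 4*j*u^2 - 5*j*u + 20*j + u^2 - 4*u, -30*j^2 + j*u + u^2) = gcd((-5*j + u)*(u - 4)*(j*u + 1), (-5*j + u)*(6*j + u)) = -5*j + u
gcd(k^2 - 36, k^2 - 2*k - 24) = k - 6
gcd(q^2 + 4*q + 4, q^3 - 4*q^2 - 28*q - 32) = q^2 + 4*q + 4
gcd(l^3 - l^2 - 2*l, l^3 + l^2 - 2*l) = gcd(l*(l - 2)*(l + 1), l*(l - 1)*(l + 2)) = l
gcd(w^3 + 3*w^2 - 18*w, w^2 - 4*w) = w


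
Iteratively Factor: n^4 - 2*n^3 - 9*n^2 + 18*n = (n - 2)*(n^3 - 9*n) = (n - 3)*(n - 2)*(n^2 + 3*n) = n*(n - 3)*(n - 2)*(n + 3)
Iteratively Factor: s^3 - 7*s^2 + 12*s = (s - 3)*(s^2 - 4*s) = s*(s - 3)*(s - 4)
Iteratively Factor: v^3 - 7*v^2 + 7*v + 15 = (v - 3)*(v^2 - 4*v - 5) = (v - 5)*(v - 3)*(v + 1)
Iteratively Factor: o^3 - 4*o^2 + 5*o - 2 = (o - 2)*(o^2 - 2*o + 1) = (o - 2)*(o - 1)*(o - 1)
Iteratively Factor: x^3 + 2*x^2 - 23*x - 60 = (x - 5)*(x^2 + 7*x + 12) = (x - 5)*(x + 3)*(x + 4)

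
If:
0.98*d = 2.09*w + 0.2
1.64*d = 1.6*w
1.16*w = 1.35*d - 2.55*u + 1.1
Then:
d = -0.17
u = 0.42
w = -0.18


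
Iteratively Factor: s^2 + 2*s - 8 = (s + 4)*(s - 2)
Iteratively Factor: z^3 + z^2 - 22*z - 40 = (z + 4)*(z^2 - 3*z - 10) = (z - 5)*(z + 4)*(z + 2)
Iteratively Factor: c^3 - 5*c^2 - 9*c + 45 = (c - 5)*(c^2 - 9) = (c - 5)*(c - 3)*(c + 3)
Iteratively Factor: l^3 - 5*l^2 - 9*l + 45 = (l - 3)*(l^2 - 2*l - 15) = (l - 5)*(l - 3)*(l + 3)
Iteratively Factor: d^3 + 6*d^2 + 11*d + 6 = (d + 3)*(d^2 + 3*d + 2) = (d + 2)*(d + 3)*(d + 1)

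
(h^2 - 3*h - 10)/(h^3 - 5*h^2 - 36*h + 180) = (h + 2)/(h^2 - 36)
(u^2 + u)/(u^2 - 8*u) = (u + 1)/(u - 8)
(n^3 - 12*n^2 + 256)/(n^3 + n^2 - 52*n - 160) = (n - 8)/(n + 5)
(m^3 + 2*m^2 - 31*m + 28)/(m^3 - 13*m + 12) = (m^2 + 3*m - 28)/(m^2 + m - 12)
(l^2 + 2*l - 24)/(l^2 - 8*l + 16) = (l + 6)/(l - 4)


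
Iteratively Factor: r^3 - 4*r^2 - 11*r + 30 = (r - 2)*(r^2 - 2*r - 15) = (r - 5)*(r - 2)*(r + 3)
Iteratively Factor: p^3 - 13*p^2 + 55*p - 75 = (p - 3)*(p^2 - 10*p + 25) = (p - 5)*(p - 3)*(p - 5)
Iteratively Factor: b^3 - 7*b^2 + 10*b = (b - 2)*(b^2 - 5*b) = (b - 5)*(b - 2)*(b)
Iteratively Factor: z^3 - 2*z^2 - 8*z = (z + 2)*(z^2 - 4*z) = (z - 4)*(z + 2)*(z)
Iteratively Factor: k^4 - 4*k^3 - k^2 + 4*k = (k - 4)*(k^3 - k) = (k - 4)*(k + 1)*(k^2 - k) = k*(k - 4)*(k + 1)*(k - 1)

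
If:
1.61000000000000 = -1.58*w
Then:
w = -1.02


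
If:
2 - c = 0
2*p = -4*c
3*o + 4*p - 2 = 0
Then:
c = 2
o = 6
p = -4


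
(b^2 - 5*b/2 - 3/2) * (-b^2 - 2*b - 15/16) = -b^4 + b^3/2 + 89*b^2/16 + 171*b/32 + 45/32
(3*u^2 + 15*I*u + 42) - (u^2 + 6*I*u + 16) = 2*u^2 + 9*I*u + 26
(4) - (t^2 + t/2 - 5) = -t^2 - t/2 + 9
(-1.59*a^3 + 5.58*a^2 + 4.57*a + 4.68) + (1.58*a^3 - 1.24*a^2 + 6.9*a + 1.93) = -0.01*a^3 + 4.34*a^2 + 11.47*a + 6.61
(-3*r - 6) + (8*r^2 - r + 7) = 8*r^2 - 4*r + 1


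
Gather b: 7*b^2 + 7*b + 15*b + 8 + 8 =7*b^2 + 22*b + 16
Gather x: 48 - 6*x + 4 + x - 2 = 50 - 5*x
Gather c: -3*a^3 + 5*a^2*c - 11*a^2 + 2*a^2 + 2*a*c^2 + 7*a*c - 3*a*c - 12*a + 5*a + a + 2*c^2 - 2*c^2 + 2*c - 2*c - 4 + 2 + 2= -3*a^3 - 9*a^2 + 2*a*c^2 - 6*a + c*(5*a^2 + 4*a)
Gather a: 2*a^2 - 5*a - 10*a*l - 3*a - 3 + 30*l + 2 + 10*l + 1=2*a^2 + a*(-10*l - 8) + 40*l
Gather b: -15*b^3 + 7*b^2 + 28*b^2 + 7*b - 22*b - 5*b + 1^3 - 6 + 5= -15*b^3 + 35*b^2 - 20*b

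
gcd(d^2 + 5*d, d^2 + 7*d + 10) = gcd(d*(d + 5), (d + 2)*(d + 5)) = d + 5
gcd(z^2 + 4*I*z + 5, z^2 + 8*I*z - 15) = z + 5*I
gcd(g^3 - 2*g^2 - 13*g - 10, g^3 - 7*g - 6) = g^2 + 3*g + 2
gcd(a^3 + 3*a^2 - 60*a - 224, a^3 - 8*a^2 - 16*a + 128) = a^2 - 4*a - 32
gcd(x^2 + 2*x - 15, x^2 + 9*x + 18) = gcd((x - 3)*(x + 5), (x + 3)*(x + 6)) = 1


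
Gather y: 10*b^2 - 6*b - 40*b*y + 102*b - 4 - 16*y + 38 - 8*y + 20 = 10*b^2 + 96*b + y*(-40*b - 24) + 54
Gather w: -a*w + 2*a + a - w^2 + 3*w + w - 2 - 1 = 3*a - w^2 + w*(4 - a) - 3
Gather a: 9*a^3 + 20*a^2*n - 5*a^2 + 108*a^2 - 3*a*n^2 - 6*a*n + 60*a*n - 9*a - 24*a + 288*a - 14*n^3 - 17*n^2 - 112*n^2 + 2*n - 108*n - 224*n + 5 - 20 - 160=9*a^3 + a^2*(20*n + 103) + a*(-3*n^2 + 54*n + 255) - 14*n^3 - 129*n^2 - 330*n - 175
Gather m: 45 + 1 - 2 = 44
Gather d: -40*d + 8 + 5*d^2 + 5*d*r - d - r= 5*d^2 + d*(5*r - 41) - r + 8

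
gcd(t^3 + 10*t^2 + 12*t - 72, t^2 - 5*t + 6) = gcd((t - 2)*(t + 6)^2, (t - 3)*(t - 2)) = t - 2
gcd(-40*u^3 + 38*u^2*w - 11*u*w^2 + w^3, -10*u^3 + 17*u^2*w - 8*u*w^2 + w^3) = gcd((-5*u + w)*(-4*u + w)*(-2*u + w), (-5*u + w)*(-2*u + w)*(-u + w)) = 10*u^2 - 7*u*w + w^2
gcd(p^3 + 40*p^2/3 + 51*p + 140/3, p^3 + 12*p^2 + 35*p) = p^2 + 12*p + 35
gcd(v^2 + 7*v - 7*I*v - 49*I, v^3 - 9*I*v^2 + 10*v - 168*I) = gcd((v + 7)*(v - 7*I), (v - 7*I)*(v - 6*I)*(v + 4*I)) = v - 7*I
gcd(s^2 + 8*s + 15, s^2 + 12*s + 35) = s + 5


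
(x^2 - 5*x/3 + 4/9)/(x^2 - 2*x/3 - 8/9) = (3*x - 1)/(3*x + 2)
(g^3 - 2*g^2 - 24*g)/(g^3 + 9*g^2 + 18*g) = (g^2 - 2*g - 24)/(g^2 + 9*g + 18)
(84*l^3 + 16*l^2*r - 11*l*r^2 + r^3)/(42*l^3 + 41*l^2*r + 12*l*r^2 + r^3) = (42*l^2 - 13*l*r + r^2)/(21*l^2 + 10*l*r + r^2)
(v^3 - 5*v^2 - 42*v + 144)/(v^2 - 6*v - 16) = (v^2 + 3*v - 18)/(v + 2)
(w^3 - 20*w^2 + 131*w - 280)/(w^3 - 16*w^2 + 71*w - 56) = (w - 5)/(w - 1)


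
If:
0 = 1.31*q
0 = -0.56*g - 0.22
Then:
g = -0.39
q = 0.00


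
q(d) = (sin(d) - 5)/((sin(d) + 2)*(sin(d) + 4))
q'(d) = -(sin(d) - 5)*cos(d)/((sin(d) + 2)*(sin(d) + 4)^2) - (sin(d) - 5)*cos(d)/((sin(d) + 2)^2*(sin(d) + 4)) + cos(d)/((sin(d) + 2)*(sin(d) + 4)) = (10*sin(d) + cos(d)^2 + 37)*cos(d)/((sin(d) + 2)^2*(sin(d) + 4)^2)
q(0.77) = -0.34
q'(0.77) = 0.20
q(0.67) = -0.36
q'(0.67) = 0.23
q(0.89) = -0.32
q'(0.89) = 0.16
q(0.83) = -0.33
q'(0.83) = 0.18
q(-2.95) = -0.75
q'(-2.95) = -0.74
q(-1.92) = -1.83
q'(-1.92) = -0.90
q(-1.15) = -1.76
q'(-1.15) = 1.02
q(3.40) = -0.80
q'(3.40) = -0.80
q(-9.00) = -0.95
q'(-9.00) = -0.95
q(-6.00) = -0.48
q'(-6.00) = 0.41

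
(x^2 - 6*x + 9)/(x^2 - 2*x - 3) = (x - 3)/(x + 1)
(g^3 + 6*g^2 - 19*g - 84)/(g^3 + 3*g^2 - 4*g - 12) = (g^2 + 3*g - 28)/(g^2 - 4)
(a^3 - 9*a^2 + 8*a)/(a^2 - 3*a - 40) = a*(a - 1)/(a + 5)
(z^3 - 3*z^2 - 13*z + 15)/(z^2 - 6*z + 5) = z + 3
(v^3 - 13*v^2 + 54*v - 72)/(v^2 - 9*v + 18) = v - 4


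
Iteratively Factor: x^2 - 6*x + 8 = (x - 2)*(x - 4)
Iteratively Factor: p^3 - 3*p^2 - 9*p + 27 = (p - 3)*(p^2 - 9) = (p - 3)^2*(p + 3)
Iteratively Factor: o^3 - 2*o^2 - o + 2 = (o - 1)*(o^2 - o - 2) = (o - 1)*(o + 1)*(o - 2)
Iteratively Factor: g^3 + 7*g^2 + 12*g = (g)*(g^2 + 7*g + 12) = g*(g + 3)*(g + 4)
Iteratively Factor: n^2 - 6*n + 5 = (n - 1)*(n - 5)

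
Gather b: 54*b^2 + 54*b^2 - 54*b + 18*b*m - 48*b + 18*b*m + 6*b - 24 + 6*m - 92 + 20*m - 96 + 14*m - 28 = 108*b^2 + b*(36*m - 96) + 40*m - 240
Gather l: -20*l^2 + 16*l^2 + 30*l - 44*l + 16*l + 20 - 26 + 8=-4*l^2 + 2*l + 2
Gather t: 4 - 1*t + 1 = 5 - t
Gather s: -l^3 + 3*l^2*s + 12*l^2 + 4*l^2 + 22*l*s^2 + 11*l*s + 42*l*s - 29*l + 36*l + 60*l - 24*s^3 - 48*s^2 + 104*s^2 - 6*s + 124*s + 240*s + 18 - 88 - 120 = -l^3 + 16*l^2 + 67*l - 24*s^3 + s^2*(22*l + 56) + s*(3*l^2 + 53*l + 358) - 190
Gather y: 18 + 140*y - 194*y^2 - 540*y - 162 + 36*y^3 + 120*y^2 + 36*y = 36*y^3 - 74*y^2 - 364*y - 144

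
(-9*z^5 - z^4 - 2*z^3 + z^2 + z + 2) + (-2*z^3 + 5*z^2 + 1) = -9*z^5 - z^4 - 4*z^3 + 6*z^2 + z + 3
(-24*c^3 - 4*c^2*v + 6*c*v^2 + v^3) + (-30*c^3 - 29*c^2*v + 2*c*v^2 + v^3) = -54*c^3 - 33*c^2*v + 8*c*v^2 + 2*v^3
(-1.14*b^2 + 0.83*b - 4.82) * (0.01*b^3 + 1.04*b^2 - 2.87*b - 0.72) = -0.0114*b^5 - 1.1773*b^4 + 4.0868*b^3 - 6.5741*b^2 + 13.2358*b + 3.4704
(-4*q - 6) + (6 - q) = -5*q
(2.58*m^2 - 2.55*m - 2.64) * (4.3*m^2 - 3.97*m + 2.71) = 11.094*m^4 - 21.2076*m^3 + 5.7633*m^2 + 3.5703*m - 7.1544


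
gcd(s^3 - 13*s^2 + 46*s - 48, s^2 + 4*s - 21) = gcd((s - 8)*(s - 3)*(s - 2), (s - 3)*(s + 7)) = s - 3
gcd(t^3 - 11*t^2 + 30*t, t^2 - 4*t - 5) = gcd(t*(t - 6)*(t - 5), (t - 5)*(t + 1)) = t - 5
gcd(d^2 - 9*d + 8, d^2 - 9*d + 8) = d^2 - 9*d + 8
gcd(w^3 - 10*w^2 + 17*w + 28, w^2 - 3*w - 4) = w^2 - 3*w - 4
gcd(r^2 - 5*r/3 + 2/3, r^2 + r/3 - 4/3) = r - 1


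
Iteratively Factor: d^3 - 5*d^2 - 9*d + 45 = (d - 5)*(d^2 - 9) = (d - 5)*(d - 3)*(d + 3)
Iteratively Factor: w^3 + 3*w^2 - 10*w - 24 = (w + 4)*(w^2 - w - 6) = (w + 2)*(w + 4)*(w - 3)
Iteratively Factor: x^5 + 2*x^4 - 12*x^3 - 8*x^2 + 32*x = (x)*(x^4 + 2*x^3 - 12*x^2 - 8*x + 32) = x*(x + 4)*(x^3 - 2*x^2 - 4*x + 8) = x*(x + 2)*(x + 4)*(x^2 - 4*x + 4) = x*(x - 2)*(x + 2)*(x + 4)*(x - 2)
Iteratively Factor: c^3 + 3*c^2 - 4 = (c - 1)*(c^2 + 4*c + 4) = (c - 1)*(c + 2)*(c + 2)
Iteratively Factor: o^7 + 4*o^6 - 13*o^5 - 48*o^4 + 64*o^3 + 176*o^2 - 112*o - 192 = (o + 3)*(o^6 + o^5 - 16*o^4 + 64*o^2 - 16*o - 64) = (o + 1)*(o + 3)*(o^5 - 16*o^3 + 16*o^2 + 48*o - 64) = (o - 2)*(o + 1)*(o + 3)*(o^4 + 2*o^3 - 12*o^2 - 8*o + 32) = (o - 2)^2*(o + 1)*(o + 3)*(o^3 + 4*o^2 - 4*o - 16) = (o - 2)^2*(o + 1)*(o + 2)*(o + 3)*(o^2 + 2*o - 8) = (o - 2)^2*(o + 1)*(o + 2)*(o + 3)*(o + 4)*(o - 2)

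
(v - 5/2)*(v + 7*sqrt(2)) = v^2 - 5*v/2 + 7*sqrt(2)*v - 35*sqrt(2)/2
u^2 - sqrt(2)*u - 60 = (u - 6*sqrt(2))*(u + 5*sqrt(2))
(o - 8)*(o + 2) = o^2 - 6*o - 16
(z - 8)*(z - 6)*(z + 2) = z^3 - 12*z^2 + 20*z + 96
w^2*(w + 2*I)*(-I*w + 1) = -I*w^4 + 3*w^3 + 2*I*w^2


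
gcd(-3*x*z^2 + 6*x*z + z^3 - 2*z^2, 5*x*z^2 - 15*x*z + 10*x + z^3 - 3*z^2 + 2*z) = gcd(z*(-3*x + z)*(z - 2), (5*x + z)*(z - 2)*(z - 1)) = z - 2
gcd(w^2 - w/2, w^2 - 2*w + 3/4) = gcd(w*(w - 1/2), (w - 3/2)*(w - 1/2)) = w - 1/2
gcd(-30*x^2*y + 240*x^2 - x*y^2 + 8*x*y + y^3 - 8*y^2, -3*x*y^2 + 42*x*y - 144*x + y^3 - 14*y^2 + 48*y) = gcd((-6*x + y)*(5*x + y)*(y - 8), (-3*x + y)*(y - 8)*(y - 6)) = y - 8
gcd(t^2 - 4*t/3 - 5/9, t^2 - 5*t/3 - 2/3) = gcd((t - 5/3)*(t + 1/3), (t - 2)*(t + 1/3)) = t + 1/3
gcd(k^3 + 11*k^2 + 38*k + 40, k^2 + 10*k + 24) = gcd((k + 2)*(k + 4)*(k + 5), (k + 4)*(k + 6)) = k + 4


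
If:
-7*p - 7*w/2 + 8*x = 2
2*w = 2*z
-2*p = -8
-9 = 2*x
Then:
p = 4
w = -132/7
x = -9/2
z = -132/7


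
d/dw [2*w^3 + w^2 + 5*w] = 6*w^2 + 2*w + 5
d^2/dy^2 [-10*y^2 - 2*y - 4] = -20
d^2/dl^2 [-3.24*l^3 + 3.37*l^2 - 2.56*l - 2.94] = 6.74 - 19.44*l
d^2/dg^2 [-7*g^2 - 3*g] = -14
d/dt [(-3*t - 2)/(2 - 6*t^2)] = 3*(-3*t^2 - 4*t - 1)/(2*(9*t^4 - 6*t^2 + 1))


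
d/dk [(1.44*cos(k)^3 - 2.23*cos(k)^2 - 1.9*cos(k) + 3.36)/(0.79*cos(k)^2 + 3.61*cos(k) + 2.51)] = (-1.1376*cos(k)^4 - 10.3968*cos(k)^3 - 4.2939*cos(k)^2 + 16.5034*cos(k) + 16.8986)*sin(k)/(0.6241*cos(k)^4 + 5.7038*cos(k)^3 + 16.9979*cos(k)^2 + 18.1222*cos(k) + 6.3001)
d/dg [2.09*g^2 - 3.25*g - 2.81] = 4.18*g - 3.25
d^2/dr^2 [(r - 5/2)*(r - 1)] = 2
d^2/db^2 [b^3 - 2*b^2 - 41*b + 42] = 6*b - 4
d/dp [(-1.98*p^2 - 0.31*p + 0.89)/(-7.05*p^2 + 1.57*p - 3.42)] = (-5.2941*p^2 + 26.0922*p - 0.3371)/(49.7025*p^4 - 22.137*p^3 + 50.6869*p^2 - 10.7388*p + 11.6964)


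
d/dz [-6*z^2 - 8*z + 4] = -12*z - 8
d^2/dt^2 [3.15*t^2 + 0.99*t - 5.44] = 6.30000000000000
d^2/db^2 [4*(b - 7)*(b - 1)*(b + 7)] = 24*b - 8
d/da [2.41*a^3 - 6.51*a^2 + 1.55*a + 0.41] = 7.23*a^2 - 13.02*a + 1.55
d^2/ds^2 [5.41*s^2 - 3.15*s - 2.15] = 10.8200000000000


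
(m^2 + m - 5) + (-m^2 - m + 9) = 4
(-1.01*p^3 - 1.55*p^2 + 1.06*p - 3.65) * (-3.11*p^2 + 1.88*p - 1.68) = 3.1411*p^5 + 2.9217*p^4 - 4.5138*p^3 + 15.9483*p^2 - 8.6428*p + 6.132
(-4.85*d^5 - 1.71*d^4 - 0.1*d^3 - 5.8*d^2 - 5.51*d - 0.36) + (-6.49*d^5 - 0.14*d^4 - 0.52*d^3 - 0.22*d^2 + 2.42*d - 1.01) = -11.34*d^5 - 1.85*d^4 - 0.62*d^3 - 6.02*d^2 - 3.09*d - 1.37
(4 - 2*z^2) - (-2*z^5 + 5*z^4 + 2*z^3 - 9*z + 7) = 2*z^5 - 5*z^4 - 2*z^3 - 2*z^2 + 9*z - 3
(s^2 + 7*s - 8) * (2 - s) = -s^3 - 5*s^2 + 22*s - 16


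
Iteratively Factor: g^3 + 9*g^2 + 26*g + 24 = (g + 2)*(g^2 + 7*g + 12) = (g + 2)*(g + 4)*(g + 3)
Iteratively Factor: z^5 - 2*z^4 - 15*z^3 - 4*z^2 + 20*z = (z + 2)*(z^4 - 4*z^3 - 7*z^2 + 10*z) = (z - 1)*(z + 2)*(z^3 - 3*z^2 - 10*z) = (z - 1)*(z + 2)^2*(z^2 - 5*z) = (z - 5)*(z - 1)*(z + 2)^2*(z)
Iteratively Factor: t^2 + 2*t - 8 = (t + 4)*(t - 2)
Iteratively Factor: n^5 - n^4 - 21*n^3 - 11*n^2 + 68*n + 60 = (n - 5)*(n^4 + 4*n^3 - n^2 - 16*n - 12) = (n - 5)*(n - 2)*(n^3 + 6*n^2 + 11*n + 6) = (n - 5)*(n - 2)*(n + 2)*(n^2 + 4*n + 3) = (n - 5)*(n - 2)*(n + 1)*(n + 2)*(n + 3)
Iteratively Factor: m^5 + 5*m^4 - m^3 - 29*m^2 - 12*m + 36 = (m + 2)*(m^4 + 3*m^3 - 7*m^2 - 15*m + 18) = (m + 2)*(m + 3)*(m^3 - 7*m + 6) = (m + 2)*(m + 3)^2*(m^2 - 3*m + 2) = (m - 1)*(m + 2)*(m + 3)^2*(m - 2)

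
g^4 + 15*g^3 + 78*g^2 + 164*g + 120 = (g + 2)^2*(g + 5)*(g + 6)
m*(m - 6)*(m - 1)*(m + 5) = m^4 - 2*m^3 - 29*m^2 + 30*m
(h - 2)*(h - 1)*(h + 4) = h^3 + h^2 - 10*h + 8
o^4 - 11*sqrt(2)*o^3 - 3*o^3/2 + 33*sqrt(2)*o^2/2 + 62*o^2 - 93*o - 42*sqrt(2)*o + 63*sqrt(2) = (o - 3/2)*(o - 7*sqrt(2))*(o - 3*sqrt(2))*(o - sqrt(2))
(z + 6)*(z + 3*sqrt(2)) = z^2 + 3*sqrt(2)*z + 6*z + 18*sqrt(2)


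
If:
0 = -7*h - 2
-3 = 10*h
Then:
No Solution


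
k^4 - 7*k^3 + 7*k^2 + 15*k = k*(k - 5)*(k - 3)*(k + 1)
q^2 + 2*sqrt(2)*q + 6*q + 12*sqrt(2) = (q + 6)*(q + 2*sqrt(2))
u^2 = u^2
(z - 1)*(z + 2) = z^2 + z - 2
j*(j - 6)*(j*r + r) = j^3*r - 5*j^2*r - 6*j*r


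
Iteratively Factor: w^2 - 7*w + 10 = (w - 2)*(w - 5)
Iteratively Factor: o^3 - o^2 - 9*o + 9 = (o - 1)*(o^2 - 9) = (o - 3)*(o - 1)*(o + 3)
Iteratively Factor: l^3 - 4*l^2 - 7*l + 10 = (l - 1)*(l^2 - 3*l - 10) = (l - 1)*(l + 2)*(l - 5)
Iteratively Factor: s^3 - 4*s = (s - 2)*(s^2 + 2*s) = s*(s - 2)*(s + 2)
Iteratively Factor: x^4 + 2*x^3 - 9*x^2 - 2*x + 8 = (x - 2)*(x^3 + 4*x^2 - x - 4) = (x - 2)*(x - 1)*(x^2 + 5*x + 4) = (x - 2)*(x - 1)*(x + 1)*(x + 4)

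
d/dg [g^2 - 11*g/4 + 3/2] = 2*g - 11/4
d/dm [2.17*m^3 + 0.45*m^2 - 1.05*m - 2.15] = 6.51*m^2 + 0.9*m - 1.05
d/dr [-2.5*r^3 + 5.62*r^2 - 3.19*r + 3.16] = -7.5*r^2 + 11.24*r - 3.19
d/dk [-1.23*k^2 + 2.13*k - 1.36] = 2.13 - 2.46*k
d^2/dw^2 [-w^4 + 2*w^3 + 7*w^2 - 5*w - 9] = -12*w^2 + 12*w + 14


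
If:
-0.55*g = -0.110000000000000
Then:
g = 0.20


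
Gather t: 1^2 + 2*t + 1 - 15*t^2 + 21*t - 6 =-15*t^2 + 23*t - 4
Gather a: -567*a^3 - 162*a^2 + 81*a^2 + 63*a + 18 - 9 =-567*a^3 - 81*a^2 + 63*a + 9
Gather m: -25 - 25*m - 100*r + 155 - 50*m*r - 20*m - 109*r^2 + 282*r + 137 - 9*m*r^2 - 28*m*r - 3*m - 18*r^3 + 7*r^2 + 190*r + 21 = m*(-9*r^2 - 78*r - 48) - 18*r^3 - 102*r^2 + 372*r + 288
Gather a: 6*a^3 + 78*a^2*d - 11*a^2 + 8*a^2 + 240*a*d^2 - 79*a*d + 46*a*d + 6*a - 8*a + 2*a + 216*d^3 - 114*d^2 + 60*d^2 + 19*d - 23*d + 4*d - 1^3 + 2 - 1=6*a^3 + a^2*(78*d - 3) + a*(240*d^2 - 33*d) + 216*d^3 - 54*d^2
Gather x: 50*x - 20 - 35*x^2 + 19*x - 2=-35*x^2 + 69*x - 22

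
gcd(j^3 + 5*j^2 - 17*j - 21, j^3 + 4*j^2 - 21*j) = j^2 + 4*j - 21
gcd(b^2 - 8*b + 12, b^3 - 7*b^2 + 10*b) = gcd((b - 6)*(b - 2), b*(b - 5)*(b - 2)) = b - 2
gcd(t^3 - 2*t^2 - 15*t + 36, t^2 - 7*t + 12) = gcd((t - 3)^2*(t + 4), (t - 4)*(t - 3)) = t - 3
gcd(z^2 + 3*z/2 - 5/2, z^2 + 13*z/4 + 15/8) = z + 5/2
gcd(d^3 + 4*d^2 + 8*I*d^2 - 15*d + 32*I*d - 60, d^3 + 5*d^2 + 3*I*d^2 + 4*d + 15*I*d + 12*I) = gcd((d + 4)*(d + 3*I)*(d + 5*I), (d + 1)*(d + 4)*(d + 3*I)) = d^2 + d*(4 + 3*I) + 12*I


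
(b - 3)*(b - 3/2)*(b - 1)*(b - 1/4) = b^4 - 23*b^3/4 + 83*b^2/8 - 27*b/4 + 9/8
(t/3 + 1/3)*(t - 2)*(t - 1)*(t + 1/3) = t^4/3 - 5*t^3/9 - 5*t^2/9 + 5*t/9 + 2/9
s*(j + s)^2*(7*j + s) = 7*j^3*s + 15*j^2*s^2 + 9*j*s^3 + s^4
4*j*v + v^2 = v*(4*j + v)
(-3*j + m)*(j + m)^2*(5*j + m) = -15*j^4 - 28*j^3*m - 10*j^2*m^2 + 4*j*m^3 + m^4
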